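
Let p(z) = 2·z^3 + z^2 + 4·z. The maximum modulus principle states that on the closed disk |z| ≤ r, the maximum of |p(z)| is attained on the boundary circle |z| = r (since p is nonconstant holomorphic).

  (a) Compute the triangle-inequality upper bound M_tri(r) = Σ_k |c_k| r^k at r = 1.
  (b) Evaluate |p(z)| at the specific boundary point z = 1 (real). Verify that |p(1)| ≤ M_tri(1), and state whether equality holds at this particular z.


Coefficients: c_0 = 0, c_1 = 4, c_2 = 1, c_3 = 2. Radius r = 1.
Part (a). Triangle bound: M_tri(r) = Σ_k |c_k| r^k
  = |0|·1^0 + |4|·1^1 + |1|·1^2 + |2|·1^3
  = 0 + 4 + 1 + 2 = 7.
This bounds M(r) := max_{|z|=r} |p(z)| from above; equality holds iff all terms c_k z^k can be made to align in phase at a single z on |z|=r.
Part (b). At z = 1 (real, on the circle |z| = r):
  p(1) = (0)·1^0 + (4)·1^1 + (1)·1^2 + (2)·1^3 = 7.
  |p(1)| = 7.
Since all nonzero coefficients share the same sign, |p(1)| = 7 = M_tri(1); the triangle bound is attained at z = 1, so in fact M(r) = 7.

M_tri(1) = 7; |p(1)| = 7; equality at z=1: yes.


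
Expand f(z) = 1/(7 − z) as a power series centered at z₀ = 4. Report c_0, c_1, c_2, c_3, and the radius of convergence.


Let w = z − z₀, so z = z₀ + w.
Then 7 − z = 7 − (z₀ + w) = (7 − z₀) − w = 3 − w.
f(z) = 1/(3 − w) = (1/(3)) · 1/(1 − w/(3)) = Σ_{n≥0} w^n / (3)^(n+1).
So c_n = 1/(3)^(n+1):
  c_0 = 1/(3)^1 = 1/3.
  c_1 = 1/(3)^2 = 1/9.
  c_2 = 1/(3)^3 = 1/27.
  c_3 = 1/(3)^4 = 1/81.
The series is valid for |w/d| < 1, i.e. |z − z₀| < |d|.
Radius of convergence: R = |7 − z₀| = |3| = 3 (distance from z₀ to the singularity z = 7).

c_0 = 1/3, c_1 = 1/9, c_2 = 1/27, c_3 = 1/81; R = 3.


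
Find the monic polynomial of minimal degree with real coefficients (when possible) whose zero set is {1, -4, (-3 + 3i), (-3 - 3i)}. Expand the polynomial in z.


The polynomial is p(z) = ∏_{α ∈ S} (z − α), where S = {1, -4, (-3 + 3i), (-3 - 3i)}.
Expanding the product yields: p(z) = z^4 + 9·z^3 + 32·z^2 + 30·z -72.
Note conjugate pairs combine to real quadratics: (z − (-3+3i))(z − (-3−3i)) = z² + 6z + 18.
The resulting polynomial has degree 4 and real coefficients as required.

p(z) = z^4 + 9·z^3 + 32·z^2 + 30·z -72.


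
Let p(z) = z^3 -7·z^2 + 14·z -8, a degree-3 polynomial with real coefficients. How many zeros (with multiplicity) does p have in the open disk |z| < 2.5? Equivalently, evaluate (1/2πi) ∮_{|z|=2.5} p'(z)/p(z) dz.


The zeros of p are: 4, 1, 2.
Their magnitudes are: 4, 1, 2.
Zeros with |z| < R = 2.5: 1, 2.
Count = 2.
By the argument principle, (1/2πi) ∮_{|z|=R} p'(z)/p(z) dz equals exactly this count.

Number of zeros inside |z| < 2.5: 2.


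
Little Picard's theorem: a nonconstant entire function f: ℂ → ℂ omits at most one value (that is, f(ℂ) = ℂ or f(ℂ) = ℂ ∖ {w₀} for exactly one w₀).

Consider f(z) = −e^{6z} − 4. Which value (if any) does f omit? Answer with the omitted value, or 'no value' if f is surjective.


Little Picard bounds the complement of f(ℂ) to at most one point.
e^{6z} is never zero on ℂ, so -1·e^{6z} takes every value in ℂ ∖ {0}. Adding -4 shifts the range to ℂ ∖ {-4}. Thus f omits exactly the value -4.

Omitted value: -4.


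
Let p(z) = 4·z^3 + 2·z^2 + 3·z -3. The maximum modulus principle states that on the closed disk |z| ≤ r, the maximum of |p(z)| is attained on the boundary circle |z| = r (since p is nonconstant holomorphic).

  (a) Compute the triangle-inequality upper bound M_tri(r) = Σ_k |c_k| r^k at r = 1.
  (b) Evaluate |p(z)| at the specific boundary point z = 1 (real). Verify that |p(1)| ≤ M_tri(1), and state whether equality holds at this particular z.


Coefficients: c_0 = -3, c_1 = 3, c_2 = 2, c_3 = 4. Radius r = 1.
Part (a). Triangle bound: M_tri(r) = Σ_k |c_k| r^k
  = |-3|·1^0 + |3|·1^1 + |2|·1^2 + |4|·1^3
  = 3 + 3 + 2 + 4 = 12.
This bounds M(r) := max_{|z|=r} |p(z)| from above; equality holds iff all terms c_k z^k can be made to align in phase at a single z on |z|=r.
Part (b). At z = 1 (real, on the circle |z| = r):
  p(1) = (-3)·1^0 + (3)·1^1 + (2)·1^2 + (4)·1^3 = 6.
  |p(1)| = 6.
Check: |p(1)| = 6 ≤ 12 = M_tri(1). ✓ Equality does not hold at z = 1 (the coefficients have mixed signs, so the terms do not all align in phase there).

M_tri(1) = 12; |p(1)| = 6; equality at z=1: no.


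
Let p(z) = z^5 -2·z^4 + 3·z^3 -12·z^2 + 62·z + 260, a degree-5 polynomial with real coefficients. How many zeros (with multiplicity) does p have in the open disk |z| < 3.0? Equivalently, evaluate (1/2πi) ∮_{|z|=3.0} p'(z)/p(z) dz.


The zeros of p are: -2, (3 + 2i), (3 - 2i), (-1 + 3i), (-1 - 3i).
Their magnitudes are: 2, 3.606, 3.606, 3.162, 3.162.
Zeros with |z| < R = 3.0: -2.
Count = 1.
By the argument principle, (1/2πi) ∮_{|z|=R} p'(z)/p(z) dz equals exactly this count.

Number of zeros inside |z| < 3.0: 1.


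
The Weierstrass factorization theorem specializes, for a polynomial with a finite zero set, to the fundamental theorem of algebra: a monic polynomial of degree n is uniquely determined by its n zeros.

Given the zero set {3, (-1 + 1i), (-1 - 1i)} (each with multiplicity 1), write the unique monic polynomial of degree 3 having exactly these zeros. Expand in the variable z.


The polynomial is p(z) = ∏_{α ∈ S} (z − α), where S = {3, (-1 + 1i), (-1 - 1i)}.
Expanding the product yields: p(z) = z^3 -z^2 -4·z -6.
Note conjugate pairs combine to real quadratics: (z − (-1+1i))(z − (-1−1i)) = z² + 2z + 2.
The resulting polynomial has degree 3 and real coefficients as required.

p(z) = z^3 -z^2 -4·z -6.


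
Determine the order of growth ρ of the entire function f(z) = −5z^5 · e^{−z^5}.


M(r) = max_{|z|=r} |-5|·|z|^5·|e^{−z^5}| = 5·r^5 · e^{1r^5} (the factors attain their maxima compatibly on |z|=r). Then log M(r) = log 5 + 5·log r + 1r^5, dominated by the last term, so log log M(r) ~ 5·log r. The polynomial factor -5z^5 contributes only a log r term and does not affect the order. ρ = 5.
Therefore ρ = 5.

Order ρ = 5.


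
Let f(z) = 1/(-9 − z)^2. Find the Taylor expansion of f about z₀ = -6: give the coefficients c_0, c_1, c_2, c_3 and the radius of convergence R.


Let w = z − z₀, so z = z₀ + w.
Then -9 − z = -9 − (z₀ + w) = (-9 − z₀) − w = -3 − w.
f(z) = 1/(-3 − w)^2 = (1/(-3)^2) · (1 − w/(-3))^{−2}.
By the binomial series (1−u)^{−2} = Σ_{n≥0} C(n+1, 1) u^n for |u|<1, with u = w/(-3):
  c_n = C(n+1, 1) / (-3)^(n+2).
  c_0 = 1/(-3)^2 = 1/9.
  c_1 = 2/(-3)^3 = -2/27.
  c_2 = 3/(-3)^4 = 1/27.
  c_3 = 4/(-3)^5 = -4/243.
The series is valid for |w/d| < 1, i.e. |z − z₀| < |d|.
Radius of convergence: R = |-9 − z₀| = |-3| = 3 (distance from z₀ to the singularity z = -9).

c_0 = 1/9, c_1 = -2/27, c_2 = 1/27, c_3 = -4/243; R = 3.


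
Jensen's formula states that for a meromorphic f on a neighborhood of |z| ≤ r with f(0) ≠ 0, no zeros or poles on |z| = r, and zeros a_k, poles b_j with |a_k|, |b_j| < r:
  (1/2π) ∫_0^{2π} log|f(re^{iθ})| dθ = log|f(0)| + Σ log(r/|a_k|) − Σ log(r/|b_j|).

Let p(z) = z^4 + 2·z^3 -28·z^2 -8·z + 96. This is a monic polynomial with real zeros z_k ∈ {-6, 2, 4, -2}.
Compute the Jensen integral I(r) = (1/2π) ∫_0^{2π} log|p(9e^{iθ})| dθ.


Zeros: -6, -2, 2, 4; r = 9.
Inside |z| < r: -6, -2, 2, 4. Outside (|z| ≥ r): ∅.
p(0) = 96, so log|p(0)| = log(96) = 4.5643.
Apply Jensen: I(r) = log|p(0)| + Σ_k log(r/|z_k|), summed over zeros inside |z| < r.
  log(r/|z_k|) for z_k = -6: log(9/6) = 0.4055
  log(r/|z_k|) for z_k = 2: log(9/2) = 1.5041
  log(r/|z_k|) for z_k = 4: log(9/4) = 0.8109
  log(r/|z_k|) for z_k = -2: log(9/2) = 1.5041
Sum over inside zeros: 4.2246.
I(r) = log|p(0)| + (inside sum) = 4.5643 + 4.2246 = 8.7889.
Closed form (all zeros inside, monic): I(r) = n·log(r) = 4·log(9) = 8.7889. ✓

I(r) ≈ 8.7889.


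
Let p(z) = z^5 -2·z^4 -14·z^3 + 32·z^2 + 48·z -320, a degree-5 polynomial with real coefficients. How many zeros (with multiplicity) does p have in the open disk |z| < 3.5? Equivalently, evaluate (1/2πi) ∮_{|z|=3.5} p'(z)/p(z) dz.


The zeros of p are: 4, (-3 + 1i), (-3 - 1i), (2 + 2i), (2 - 2i).
Their magnitudes are: 4, 3.162, 3.162, 2.828, 2.828.
Zeros with |z| < R = 3.5: (-3 + 1i), (-3 - 1i), (2 + 2i), (2 - 2i).
Count = 4.
By the argument principle, (1/2πi) ∮_{|z|=R} p'(z)/p(z) dz equals exactly this count.

Number of zeros inside |z| < 3.5: 4.


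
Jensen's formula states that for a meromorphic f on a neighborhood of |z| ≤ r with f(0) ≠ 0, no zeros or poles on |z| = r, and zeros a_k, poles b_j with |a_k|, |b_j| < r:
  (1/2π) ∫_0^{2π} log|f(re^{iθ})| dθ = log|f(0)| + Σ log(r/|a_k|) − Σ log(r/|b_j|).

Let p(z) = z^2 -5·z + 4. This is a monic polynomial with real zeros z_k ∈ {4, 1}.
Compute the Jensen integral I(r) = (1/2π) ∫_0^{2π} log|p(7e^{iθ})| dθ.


Zeros: 1, 4; r = 7.
Inside |z| < r: 1, 4. Outside (|z| ≥ r): ∅.
p(0) = 4, so log|p(0)| = log(4) = 1.3863.
Apply Jensen: I(r) = log|p(0)| + Σ_k log(r/|z_k|), summed over zeros inside |z| < r.
  log(r/|z_k|) for z_k = 4: log(7/4) = 0.5596
  log(r/|z_k|) for z_k = 1: log(7/1) = 1.9459
Sum over inside zeros: 2.5055.
I(r) = log|p(0)| + (inside sum) = 1.3863 + 2.5055 = 3.8918.
Closed form (all zeros inside, monic): I(r) = n·log(r) = 2·log(7) = 3.8918. ✓

I(r) ≈ 3.8918.


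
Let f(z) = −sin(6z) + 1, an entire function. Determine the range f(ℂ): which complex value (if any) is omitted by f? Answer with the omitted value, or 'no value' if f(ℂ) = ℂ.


Little Picard bounds the complement of f(ℂ) to at most one point.
sin is entire and surjective onto ℂ: for every w ∈ ℂ, sin(ζ) = w has a solution ζ ∈ ℂ (e.g., via the complex inverse arcsin). With ζ = 6z this gives z = ζ/(6). Then -1·sin(6z) takes every value in -1·ℂ = ℂ, and adding 1 is a bijection of ℂ. So f is surjective and omits no value. (Note: only on the real line is sin bounded by [−1, 1].)

Omitted value: no value.


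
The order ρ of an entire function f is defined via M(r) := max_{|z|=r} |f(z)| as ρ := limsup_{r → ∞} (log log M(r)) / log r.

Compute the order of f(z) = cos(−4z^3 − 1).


Write cos(w) = (e^{iw} ± e^{−iw})/(2 or 2i), so |cos(w)| ≤ e^{|w|}. With w = −4z^3 − 1, |w| ≤ 4r^3 + 1 on |z|=r, giving M(r) ≤ e^{4r^3 + 1} and ρ ≤ 3. For the lower bound, choose z on |z|=r with -4z^3 purely imaginary of modulus 4r^3; then |cos(−4z^3 − 1)| grows like e^{4r^3}/2, so ρ ≥ 3. Hence ρ = 3.
Therefore ρ = 3.

Order ρ = 3.


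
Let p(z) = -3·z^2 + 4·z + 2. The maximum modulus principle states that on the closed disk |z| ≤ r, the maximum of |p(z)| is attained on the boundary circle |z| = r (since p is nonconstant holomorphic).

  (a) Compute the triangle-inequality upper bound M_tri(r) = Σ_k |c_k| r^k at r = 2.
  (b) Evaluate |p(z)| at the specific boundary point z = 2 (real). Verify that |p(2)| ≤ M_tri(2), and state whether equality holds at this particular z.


Coefficients: c_0 = 2, c_1 = 4, c_2 = -3. Radius r = 2.
Part (a). Triangle bound: M_tri(r) = Σ_k |c_k| r^k
  = |2|·2^0 + |4|·2^1 + |-3|·2^2
  = 2 + 8 + 12 = 22.
This bounds M(r) := max_{|z|=r} |p(z)| from above; equality holds iff all terms c_k z^k can be made to align in phase at a single z on |z|=r.
Part (b). At z = 2 (real, on the circle |z| = r):
  p(2) = (2)·2^0 + (4)·2^1 + (-3)·2^2 = -2.
  |p(2)| = 2.
Check: |p(2)| = 2 ≤ 22 = M_tri(2). ✓ Equality does not hold at z = 2 (the coefficients have mixed signs, so the terms do not all align in phase there).

M_tri(2) = 22; |p(2)| = 2; equality at z=2: no.


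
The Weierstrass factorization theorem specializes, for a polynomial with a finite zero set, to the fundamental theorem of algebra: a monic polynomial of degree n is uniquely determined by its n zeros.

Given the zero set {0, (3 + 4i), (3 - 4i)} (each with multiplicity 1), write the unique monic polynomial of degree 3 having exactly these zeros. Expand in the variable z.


The polynomial is p(z) = ∏_{α ∈ S} (z − α), where S = {0, (3 + 4i), (3 - 4i)}.
Expanding the product yields: p(z) = z^3 -6·z^2 + 25·z.
Note conjugate pairs combine to real quadratics: (z − (3+4i))(z − (3−4i)) = z² − 6z + 25.
The resulting polynomial has degree 3 and real coefficients as required.

p(z) = z^3 -6·z^2 + 25·z.


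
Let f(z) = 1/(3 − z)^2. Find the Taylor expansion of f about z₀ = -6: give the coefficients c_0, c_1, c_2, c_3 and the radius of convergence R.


Let w = z − z₀, so z = z₀ + w.
Then 3 − z = 3 − (z₀ + w) = (3 − z₀) − w = 9 − w.
f(z) = 1/(9 − w)^2 = (1/(9)^2) · (1 − w/(9))^{−2}.
By the binomial series (1−u)^{−2} = Σ_{n≥0} C(n+1, 1) u^n for |u|<1, with u = w/(9):
  c_n = C(n+1, 1) / (9)^(n+2).
  c_0 = 1/(9)^2 = 1/81.
  c_1 = 2/(9)^3 = 2/729.
  c_2 = 3/(9)^4 = 1/2187.
  c_3 = 4/(9)^5 = 4/59049.
The series is valid for |w/d| < 1, i.e. |z − z₀| < |d|.
Radius of convergence: R = |3 − z₀| = |9| = 9 (distance from z₀ to the singularity z = 3).

c_0 = 1/81, c_1 = 2/729, c_2 = 1/2187, c_3 = 4/59049; R = 9.


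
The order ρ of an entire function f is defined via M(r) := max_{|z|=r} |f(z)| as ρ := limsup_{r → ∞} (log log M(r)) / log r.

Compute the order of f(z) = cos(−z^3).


Write cos(w) = (e^{iw} ± e^{−iw})/(2 or 2i), so |cos(w)| ≤ e^{|w|}. With w = −z^3, |w| ≤ 1r^3 + 0 on |z|=r, giving M(r) ≤ e^{1r^3 + 0} and ρ ≤ 3. For the lower bound, choose z on |z|=r with -1z^3 purely imaginary of modulus 1r^3; then |cos(−z^3)| grows like e^{1r^3}/2, so ρ ≥ 3. Hence ρ = 3.
Therefore ρ = 3.

Order ρ = 3.


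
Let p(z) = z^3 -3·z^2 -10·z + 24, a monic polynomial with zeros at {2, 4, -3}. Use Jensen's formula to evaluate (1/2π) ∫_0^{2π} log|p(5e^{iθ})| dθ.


Zeros: -3, 2, 4; r = 5.
Inside |z| < r: -3, 2, 4. Outside (|z| ≥ r): ∅.
p(0) = 24, so log|p(0)| = log(24) = 3.1781.
Apply Jensen: I(r) = log|p(0)| + Σ_k log(r/|z_k|), summed over zeros inside |z| < r.
  log(r/|z_k|) for z_k = 2: log(5/2) = 0.9163
  log(r/|z_k|) for z_k = 4: log(5/4) = 0.2231
  log(r/|z_k|) for z_k = -3: log(5/3) = 0.5108
Sum over inside zeros: 1.6503.
I(r) = log|p(0)| + (inside sum) = 3.1781 + 1.6503 = 4.8283.
Closed form (all zeros inside, monic): I(r) = n·log(r) = 3·log(5) = 4.8283. ✓

I(r) ≈ 4.8283.


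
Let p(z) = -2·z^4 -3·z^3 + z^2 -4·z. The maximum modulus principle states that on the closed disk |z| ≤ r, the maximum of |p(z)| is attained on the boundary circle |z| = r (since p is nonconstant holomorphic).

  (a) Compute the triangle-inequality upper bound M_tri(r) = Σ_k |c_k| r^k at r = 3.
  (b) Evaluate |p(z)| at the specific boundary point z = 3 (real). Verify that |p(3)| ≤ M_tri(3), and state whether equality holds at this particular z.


Coefficients: c_0 = 0, c_1 = -4, c_2 = 1, c_3 = -3, c_4 = -2. Radius r = 3.
Part (a). Triangle bound: M_tri(r) = Σ_k |c_k| r^k
  = |0|·3^0 + |-4|·3^1 + |1|·3^2 + |-3|·3^3 + |-2|·3^4
  = 0 + 12 + 9 + 81 + 162 = 264.
This bounds M(r) := max_{|z|=r} |p(z)| from above; equality holds iff all terms c_k z^k can be made to align in phase at a single z on |z|=r.
Part (b). At z = 3 (real, on the circle |z| = r):
  p(3) = (0)·3^0 + (-4)·3^1 + (1)·3^2 + (-3)·3^3 + (-2)·3^4 = -246.
  |p(3)| = 246.
Check: |p(3)| = 246 ≤ 264 = M_tri(3). ✓ Equality does not hold at z = 3 (the coefficients have mixed signs, so the terms do not all align in phase there).

M_tri(3) = 264; |p(3)| = 246; equality at z=3: no.


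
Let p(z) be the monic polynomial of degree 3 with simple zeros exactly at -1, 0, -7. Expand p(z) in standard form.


The polynomial is p(z) = ∏_{α ∈ S} (z − α), where S = {-1, 0, -7}.
Expanding the product yields: p(z) = z^3 + 8·z^2 + 7·z.
The resulting polynomial has degree 3 and real coefficients as required.

p(z) = z^3 + 8·z^2 + 7·z.


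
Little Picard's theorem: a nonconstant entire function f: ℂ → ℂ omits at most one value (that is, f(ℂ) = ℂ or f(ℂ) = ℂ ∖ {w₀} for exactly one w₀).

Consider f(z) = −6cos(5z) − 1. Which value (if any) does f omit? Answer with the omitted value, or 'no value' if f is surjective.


Little Picard bounds the complement of f(ℂ) to at most one point.
cos is entire and surjective onto ℂ: for every w ∈ ℂ, cos(ζ) = w has a solution ζ ∈ ℂ (e.g., via the complex inverse arccos). With ζ = 5z this gives z = ζ/(5). Then -6·cos(5z) takes every value in -6·ℂ = ℂ, and adding -1 is a bijection of ℂ. So f is surjective and omits no value. (Note: only on the real line is cos bounded by [−1, 1].)

Omitted value: no value.


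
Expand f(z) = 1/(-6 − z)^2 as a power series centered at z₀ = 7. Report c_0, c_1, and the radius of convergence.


Let w = z − z₀, so z = z₀ + w.
Then -6 − z = -6 − (z₀ + w) = (-6 − z₀) − w = -13 − w.
f(z) = 1/(-13 − w)^2 = (1/(-13)^2) · (1 − w/(-13))^{−2}.
By the binomial series (1−u)^{−2} = Σ_{n≥0} C(n+1, 1) u^n for |u|<1, with u = w/(-13):
  c_n = C(n+1, 1) / (-13)^(n+2).
  c_0 = 1/(-13)^2 = 1/169.
  c_1 = 2/(-13)^3 = -2/2197.
The series is valid for |w/d| < 1, i.e. |z − z₀| < |d|.
Radius of convergence: R = |-6 − z₀| = |-13| = 13 (distance from z₀ to the singularity z = -6).

c_0 = 1/169, c_1 = -2/2197; R = 13.


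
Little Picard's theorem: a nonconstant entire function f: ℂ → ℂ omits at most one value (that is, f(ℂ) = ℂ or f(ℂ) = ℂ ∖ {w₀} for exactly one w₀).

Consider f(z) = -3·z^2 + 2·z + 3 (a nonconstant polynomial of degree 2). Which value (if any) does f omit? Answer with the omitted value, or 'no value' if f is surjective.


Little Picard bounds the complement of f(ℂ) to at most one point.
For every w ∈ ℂ, the equation p(z) − w = 0 is a nonconstant polynomial in z and hence has at least one root by the fundamental theorem of algebra. So p is surjective onto ℂ, omitting no value.

Omitted value: no value.


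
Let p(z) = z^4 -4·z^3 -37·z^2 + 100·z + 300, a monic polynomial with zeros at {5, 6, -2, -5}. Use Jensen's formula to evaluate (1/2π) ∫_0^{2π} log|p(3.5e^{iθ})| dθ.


Zeros: -5, -2, 5, 6; r = 3.5.
Inside |z| < r: -2. Outside (|z| ≥ r): -5, 5, 6.
p(0) = 300, so log|p(0)| = log(300) = 5.7038.
Apply Jensen: I(r) = log|p(0)| + Σ_k log(r/|z_k|), summed over zeros inside |z| < r.
  log(r/|z_k|) for z_k = -2: log(3.5/2) = 0.5596
  Outside zeros (-5, 5, 6) contribute nothing to the Jensen sum.
Sum over inside zeros: 0.5596.
I(r) = log|p(0)| + (inside sum) = 5.7038 + 0.5596 = 6.2634.
Note: since some zeros are outside |z| ≤ r, the simplified n·log(r) form does NOT apply — only the inside zeros contribute.

I(r) ≈ 6.2634.


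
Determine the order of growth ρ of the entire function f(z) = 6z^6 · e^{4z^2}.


M(r) = max_{|z|=r} |6|·|z|^6·|e^{4z^2}| = 6·r^6 · e^{4r^2} (the factors attain their maxima compatibly on |z|=r). Then log M(r) = log 6 + 6·log r + 4r^2, dominated by the last term, so log log M(r) ~ 2·log r. The polynomial factor 6z^6 contributes only a log r term and does not affect the order. ρ = 2.
Therefore ρ = 2.

Order ρ = 2.


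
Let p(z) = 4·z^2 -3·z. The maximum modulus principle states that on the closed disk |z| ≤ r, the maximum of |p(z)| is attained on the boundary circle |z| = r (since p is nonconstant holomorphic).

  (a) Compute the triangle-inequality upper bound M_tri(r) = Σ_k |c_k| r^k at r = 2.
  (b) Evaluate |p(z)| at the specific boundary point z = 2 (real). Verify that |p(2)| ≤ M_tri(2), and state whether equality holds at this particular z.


Coefficients: c_0 = 0, c_1 = -3, c_2 = 4. Radius r = 2.
Part (a). Triangle bound: M_tri(r) = Σ_k |c_k| r^k
  = |0|·2^0 + |-3|·2^1 + |4|·2^2
  = 0 + 6 + 16 = 22.
This bounds M(r) := max_{|z|=r} |p(z)| from above; equality holds iff all terms c_k z^k can be made to align in phase at a single z on |z|=r.
Part (b). At z = 2 (real, on the circle |z| = r):
  p(2) = (0)·2^0 + (-3)·2^1 + (4)·2^2 = 10.
  |p(2)| = 10.
Check: |p(2)| = 10 ≤ 22 = M_tri(2). ✓ Equality does not hold at z = 2 (the coefficients have mixed signs, so the terms do not all align in phase there).

M_tri(2) = 22; |p(2)| = 10; equality at z=2: no.


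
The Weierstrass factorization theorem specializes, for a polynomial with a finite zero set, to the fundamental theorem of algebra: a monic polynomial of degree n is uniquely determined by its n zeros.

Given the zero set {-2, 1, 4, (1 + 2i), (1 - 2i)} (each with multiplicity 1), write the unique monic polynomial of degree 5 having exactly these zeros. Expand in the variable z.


The polynomial is p(z) = ∏_{α ∈ S} (z − α), where S = {-2, 1, 4, (1 + 2i), (1 - 2i)}.
Expanding the product yields: p(z) = z^5 -5·z^4 + 5·z^3 + 5·z^2 -46·z + 40.
Note conjugate pairs combine to real quadratics: (z − (1+2i))(z − (1−2i)) = z² − 2z + 5.
The resulting polynomial has degree 5 and real coefficients as required.

p(z) = z^5 -5·z^4 + 5·z^3 + 5·z^2 -46·z + 40.


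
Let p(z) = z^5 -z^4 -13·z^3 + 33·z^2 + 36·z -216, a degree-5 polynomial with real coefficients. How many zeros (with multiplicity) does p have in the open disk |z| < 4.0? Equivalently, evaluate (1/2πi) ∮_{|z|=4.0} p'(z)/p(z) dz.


The zeros of p are: 3, (2 + 2i), (2 - 2i), -3, -3.
Their magnitudes are: 3, 2.828, 2.828, 3, 3.
Zeros with |z| < R = 4.0: 3, (2 + 2i), (2 - 2i), -3, -3.
Count = 5.
By the argument principle, (1/2πi) ∮_{|z|=R} p'(z)/p(z) dz equals exactly this count.

Number of zeros inside |z| < 4.0: 5.


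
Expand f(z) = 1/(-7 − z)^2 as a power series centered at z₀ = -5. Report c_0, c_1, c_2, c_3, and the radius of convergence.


Let w = z − z₀, so z = z₀ + w.
Then -7 − z = -7 − (z₀ + w) = (-7 − z₀) − w = -2 − w.
f(z) = 1/(-2 − w)^2 = (1/(-2)^2) · (1 − w/(-2))^{−2}.
By the binomial series (1−u)^{−2} = Σ_{n≥0} C(n+1, 1) u^n for |u|<1, with u = w/(-2):
  c_n = C(n+1, 1) / (-2)^(n+2).
  c_0 = 1/(-2)^2 = 1/4.
  c_1 = 2/(-2)^3 = -1/4.
  c_2 = 3/(-2)^4 = 3/16.
  c_3 = 4/(-2)^5 = -1/8.
The series is valid for |w/d| < 1, i.e. |z − z₀| < |d|.
Radius of convergence: R = |-7 − z₀| = |-2| = 2 (distance from z₀ to the singularity z = -7).

c_0 = 1/4, c_1 = -1/4, c_2 = 3/16, c_3 = -1/8; R = 2.


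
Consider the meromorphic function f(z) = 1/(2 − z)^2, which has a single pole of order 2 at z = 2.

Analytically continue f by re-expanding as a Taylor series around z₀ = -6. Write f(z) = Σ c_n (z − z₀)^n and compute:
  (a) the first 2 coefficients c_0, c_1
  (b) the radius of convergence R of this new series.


Let w = z − z₀, so z = z₀ + w.
Then 2 − z = 2 − (z₀ + w) = (2 − z₀) − w = 8 − w.
f(z) = 1/(8 − w)^2 = (1/(8)^2) · (1 − w/(8))^{−2}.
By the binomial series (1−u)^{−2} = Σ_{n≥0} C(n+1, 1) u^n for |u|<1, with u = w/(8):
  c_n = C(n+1, 1) / (8)^(n+2).
  c_0 = 1/(8)^2 = 1/64.
  c_1 = 2/(8)^3 = 1/256.
The series is valid for |w/d| < 1, i.e. |z − z₀| < |d|.
Radius of convergence: R = |2 − z₀| = |8| = 8 (distance from z₀ to the singularity z = 2).

c_0 = 1/64, c_1 = 1/256; R = 8.


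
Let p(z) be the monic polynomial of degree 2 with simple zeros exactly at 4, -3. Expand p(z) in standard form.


The polynomial is p(z) = ∏_{α ∈ S} (z − α), where S = {4, -3}.
Expanding the product yields: p(z) = z^2 -z -12.
The resulting polynomial has degree 2 and real coefficients as required.

p(z) = z^2 -z -12.


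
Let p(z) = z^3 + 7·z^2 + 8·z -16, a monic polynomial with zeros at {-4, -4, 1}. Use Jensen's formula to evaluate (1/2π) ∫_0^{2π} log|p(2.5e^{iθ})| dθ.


Zeros: -4, -4, 1; r = 2.5.
Inside |z| < r: 1. Outside (|z| ≥ r): -4, -4.
p(0) = -16, so log|p(0)| = log(16) = 2.7726.
Apply Jensen: I(r) = log|p(0)| + Σ_k log(r/|z_k|), summed over zeros inside |z| < r.
  log(r/|z_k|) for z_k = 1: log(2.5/1) = 0.9163
  Outside zeros (-4, -4) contribute nothing to the Jensen sum.
Sum over inside zeros: 0.9163.
I(r) = log|p(0)| + (inside sum) = 2.7726 + 0.9163 = 3.6889.
Note: since some zeros are outside |z| ≤ r, the simplified n·log(r) form does NOT apply — only the inside zeros contribute.

I(r) ≈ 3.6889.


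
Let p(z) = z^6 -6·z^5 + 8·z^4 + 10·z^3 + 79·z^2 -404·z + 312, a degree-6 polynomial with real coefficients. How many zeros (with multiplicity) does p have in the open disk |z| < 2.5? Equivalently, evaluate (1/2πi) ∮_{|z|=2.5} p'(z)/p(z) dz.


The zeros of p are: 3, 1, (-2 + 2i), (-2 - 2i), (3 + 2i), (3 - 2i).
Their magnitudes are: 3, 1, 2.828, 2.828, 3.606, 3.606.
Zeros with |z| < R = 2.5: 1.
Count = 1.
By the argument principle, (1/2πi) ∮_{|z|=R} p'(z)/p(z) dz equals exactly this count.

Number of zeros inside |z| < 2.5: 1.


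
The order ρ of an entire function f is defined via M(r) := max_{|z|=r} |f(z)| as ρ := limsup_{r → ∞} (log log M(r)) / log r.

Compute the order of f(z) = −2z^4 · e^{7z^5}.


M(r) = max_{|z|=r} |-2|·|z|^4·|e^{7z^5}| = 2·r^4 · e^{7r^5} (the factors attain their maxima compatibly on |z|=r). Then log M(r) = log 2 + 4·log r + 7r^5, dominated by the last term, so log log M(r) ~ 5·log r. The polynomial factor -2z^4 contributes only a log r term and does not affect the order. ρ = 5.
Therefore ρ = 5.

Order ρ = 5.


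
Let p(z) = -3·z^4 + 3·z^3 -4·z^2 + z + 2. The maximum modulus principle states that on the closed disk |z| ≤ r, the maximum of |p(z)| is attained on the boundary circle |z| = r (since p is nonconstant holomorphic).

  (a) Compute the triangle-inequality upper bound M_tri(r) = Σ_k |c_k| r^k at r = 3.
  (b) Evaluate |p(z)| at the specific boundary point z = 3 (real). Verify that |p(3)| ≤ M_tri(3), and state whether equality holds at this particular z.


Coefficients: c_0 = 2, c_1 = 1, c_2 = -4, c_3 = 3, c_4 = -3. Radius r = 3.
Part (a). Triangle bound: M_tri(r) = Σ_k |c_k| r^k
  = |2|·3^0 + |1|·3^1 + |-4|·3^2 + |3|·3^3 + |-3|·3^4
  = 2 + 3 + 36 + 81 + 243 = 365.
This bounds M(r) := max_{|z|=r} |p(z)| from above; equality holds iff all terms c_k z^k can be made to align in phase at a single z on |z|=r.
Part (b). At z = 3 (real, on the circle |z| = r):
  p(3) = (2)·3^0 + (1)·3^1 + (-4)·3^2 + (3)·3^3 + (-3)·3^4 = -193.
  |p(3)| = 193.
Check: |p(3)| = 193 ≤ 365 = M_tri(3). ✓ Equality does not hold at z = 3 (the coefficients have mixed signs, so the terms do not all align in phase there).

M_tri(3) = 365; |p(3)| = 193; equality at z=3: no.


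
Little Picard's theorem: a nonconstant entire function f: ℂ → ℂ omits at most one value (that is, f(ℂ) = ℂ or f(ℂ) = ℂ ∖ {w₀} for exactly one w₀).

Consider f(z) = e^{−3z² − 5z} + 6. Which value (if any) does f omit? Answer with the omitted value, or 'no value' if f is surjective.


Little Picard bounds the complement of f(ℂ) to at most one point.
The exponent g(z) = −3z² − 5z is a nonconstant polynomial, hence surjective onto ℂ. So e^{g(z)} takes every value in {e^w : w ∈ ℂ} = ℂ ∖ {0}. Adding 6 shifts the range to ℂ ∖ {6}. f omits exactly 6.

Omitted value: 6.


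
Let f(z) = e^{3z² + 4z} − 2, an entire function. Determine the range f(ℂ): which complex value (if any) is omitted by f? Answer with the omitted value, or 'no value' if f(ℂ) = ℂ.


Little Picard bounds the complement of f(ℂ) to at most one point.
The exponent g(z) = 3z² + 4z is a nonconstant polynomial, hence surjective onto ℂ. So e^{g(z)} takes every value in {e^w : w ∈ ℂ} = ℂ ∖ {0}. Adding -2 shifts the range to ℂ ∖ {-2}. f omits exactly -2.

Omitted value: -2.


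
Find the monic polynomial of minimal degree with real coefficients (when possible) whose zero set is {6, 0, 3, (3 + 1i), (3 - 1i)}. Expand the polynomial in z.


The polynomial is p(z) = ∏_{α ∈ S} (z − α), where S = {6, 0, 3, (3 + 1i), (3 - 1i)}.
Expanding the product yields: p(z) = z^5 -15·z^4 + 82·z^3 -198·z^2 + 180·z.
Note conjugate pairs combine to real quadratics: (z − (3+1i))(z − (3−1i)) = z² − 6z + 10.
The resulting polynomial has degree 5 and real coefficients as required.

p(z) = z^5 -15·z^4 + 82·z^3 -198·z^2 + 180·z.


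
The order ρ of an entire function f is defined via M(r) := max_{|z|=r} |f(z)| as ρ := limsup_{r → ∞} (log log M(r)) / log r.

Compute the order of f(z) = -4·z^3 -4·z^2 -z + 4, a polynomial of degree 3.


|f(z)| ≤ Σ|c_k|·r^k = O(r^3) as r → ∞. Polynomial growth is O(e^{r^ε}) for every ε > 0 (since r^3/e^{r^ε} → 0), so ρ ≤ ε for all ε > 0, i.e. ρ = 0. Every nonconstant polynomial has order 0.
Therefore ρ = 0.

Order ρ = 0.


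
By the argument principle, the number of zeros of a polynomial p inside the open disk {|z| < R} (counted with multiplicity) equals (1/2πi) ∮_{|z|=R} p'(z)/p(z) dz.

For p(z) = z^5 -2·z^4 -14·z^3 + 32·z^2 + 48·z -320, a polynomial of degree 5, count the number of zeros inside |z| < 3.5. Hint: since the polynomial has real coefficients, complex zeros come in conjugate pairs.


The zeros of p are: (2 + 2i), (2 - 2i), 4, (-3 + 1i), (-3 - 1i).
Their magnitudes are: 2.828, 2.828, 4, 3.162, 3.162.
Zeros with |z| < R = 3.5: (2 + 2i), (2 - 2i), (-3 + 1i), (-3 - 1i).
Count = 4.
By the argument principle, (1/2πi) ∮_{|z|=R} p'(z)/p(z) dz equals exactly this count.

Number of zeros inside |z| < 3.5: 4.


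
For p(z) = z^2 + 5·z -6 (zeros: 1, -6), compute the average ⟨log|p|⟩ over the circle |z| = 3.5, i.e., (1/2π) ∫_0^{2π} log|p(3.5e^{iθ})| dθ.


Zeros: -6, 1; r = 3.5.
Inside |z| < r: 1. Outside (|z| ≥ r): -6.
p(0) = -6, so log|p(0)| = log(6) = 1.7918.
Apply Jensen: I(r) = log|p(0)| + Σ_k log(r/|z_k|), summed over zeros inside |z| < r.
  log(r/|z_k|) for z_k = 1: log(3.5/1) = 1.2528
  Outside zeros (-6) contribute nothing to the Jensen sum.
Sum over inside zeros: 1.2528.
I(r) = log|p(0)| + (inside sum) = 1.7918 + 1.2528 = 3.0445.
Note: since some zeros are outside |z| ≤ r, the simplified n·log(r) form does NOT apply — only the inside zeros contribute.

I(r) ≈ 3.0445.


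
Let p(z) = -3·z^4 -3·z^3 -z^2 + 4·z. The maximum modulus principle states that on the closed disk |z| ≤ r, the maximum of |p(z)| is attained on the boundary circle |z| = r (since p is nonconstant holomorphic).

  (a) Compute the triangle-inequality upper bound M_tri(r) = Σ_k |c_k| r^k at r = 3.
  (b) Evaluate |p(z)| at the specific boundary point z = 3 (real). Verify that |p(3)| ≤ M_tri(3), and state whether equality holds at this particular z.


Coefficients: c_0 = 0, c_1 = 4, c_2 = -1, c_3 = -3, c_4 = -3. Radius r = 3.
Part (a). Triangle bound: M_tri(r) = Σ_k |c_k| r^k
  = |0|·3^0 + |4|·3^1 + |-1|·3^2 + |-3|·3^3 + |-3|·3^4
  = 0 + 12 + 9 + 81 + 243 = 345.
This bounds M(r) := max_{|z|=r} |p(z)| from above; equality holds iff all terms c_k z^k can be made to align in phase at a single z on |z|=r.
Part (b). At z = 3 (real, on the circle |z| = r):
  p(3) = (0)·3^0 + (4)·3^1 + (-1)·3^2 + (-3)·3^3 + (-3)·3^4 = -321.
  |p(3)| = 321.
Check: |p(3)| = 321 ≤ 345 = M_tri(3). ✓ Equality does not hold at z = 3 (the coefficients have mixed signs, so the terms do not all align in phase there).

M_tri(3) = 345; |p(3)| = 321; equality at z=3: no.


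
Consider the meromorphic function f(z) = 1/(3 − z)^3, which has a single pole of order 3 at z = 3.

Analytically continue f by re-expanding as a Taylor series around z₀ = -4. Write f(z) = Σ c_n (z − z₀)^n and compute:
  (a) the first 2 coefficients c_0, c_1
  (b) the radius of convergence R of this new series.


Let w = z − z₀, so z = z₀ + w.
Then 3 − z = 3 − (z₀ + w) = (3 − z₀) − w = 7 − w.
f(z) = 1/(7 − w)^3 = (1/(7)^3) · (1 − w/(7))^{−3}.
By the binomial series (1−u)^{−3} = Σ_{n≥0} C(n+2, 2) u^n for |u|<1, with u = w/(7):
  c_n = C(n+2, 2) / (7)^(n+3).
  c_0 = 1/(7)^3 = 1/343.
  c_1 = 3/(7)^4 = 3/2401.
The series is valid for |w/d| < 1, i.e. |z − z₀| < |d|.
Radius of convergence: R = |3 − z₀| = |7| = 7 (distance from z₀ to the singularity z = 3).

c_0 = 1/343, c_1 = 3/2401; R = 7.


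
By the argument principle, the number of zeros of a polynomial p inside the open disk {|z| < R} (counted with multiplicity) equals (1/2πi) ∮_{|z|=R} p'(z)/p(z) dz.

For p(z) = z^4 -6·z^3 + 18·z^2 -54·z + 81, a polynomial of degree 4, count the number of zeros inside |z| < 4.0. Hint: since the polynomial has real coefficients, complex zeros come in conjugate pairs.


The zeros of p are: 3, 3, (0 + 3i), (0 - 3i).
Their magnitudes are: 3, 3, 3, 3.
Zeros with |z| < R = 4.0: 3, 3, (0 + 3i), (0 - 3i).
Count = 4.
By the argument principle, (1/2πi) ∮_{|z|=R} p'(z)/p(z) dz equals exactly this count.

Number of zeros inside |z| < 4.0: 4.


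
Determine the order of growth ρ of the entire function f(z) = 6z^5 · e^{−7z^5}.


M(r) = max_{|z|=r} |6|·|z|^5·|e^{−7z^5}| = 6·r^5 · e^{7r^5} (the factors attain their maxima compatibly on |z|=r). Then log M(r) = log 6 + 5·log r + 7r^5, dominated by the last term, so log log M(r) ~ 5·log r. The polynomial factor 6z^5 contributes only a log r term and does not affect the order. ρ = 5.
Therefore ρ = 5.

Order ρ = 5.


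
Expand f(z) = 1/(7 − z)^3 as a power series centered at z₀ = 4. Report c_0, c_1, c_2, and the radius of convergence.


Let w = z − z₀, so z = z₀ + w.
Then 7 − z = 7 − (z₀ + w) = (7 − z₀) − w = 3 − w.
f(z) = 1/(3 − w)^3 = (1/(3)^3) · (1 − w/(3))^{−3}.
By the binomial series (1−u)^{−3} = Σ_{n≥0} C(n+2, 2) u^n for |u|<1, with u = w/(3):
  c_n = C(n+2, 2) / (3)^(n+3).
  c_0 = 1/(3)^3 = 1/27.
  c_1 = 3/(3)^4 = 1/27.
  c_2 = 6/(3)^5 = 2/81.
The series is valid for |w/d| < 1, i.e. |z − z₀| < |d|.
Radius of convergence: R = |7 − z₀| = |3| = 3 (distance from z₀ to the singularity z = 7).

c_0 = 1/27, c_1 = 1/27, c_2 = 2/81; R = 3.


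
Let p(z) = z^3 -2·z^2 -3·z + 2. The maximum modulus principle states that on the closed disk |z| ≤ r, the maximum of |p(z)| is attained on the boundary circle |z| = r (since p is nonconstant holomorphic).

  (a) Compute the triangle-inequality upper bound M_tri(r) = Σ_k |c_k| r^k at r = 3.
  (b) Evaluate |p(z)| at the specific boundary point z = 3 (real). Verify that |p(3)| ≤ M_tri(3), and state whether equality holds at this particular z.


Coefficients: c_0 = 2, c_1 = -3, c_2 = -2, c_3 = 1. Radius r = 3.
Part (a). Triangle bound: M_tri(r) = Σ_k |c_k| r^k
  = |2|·3^0 + |-3|·3^1 + |-2|·3^2 + |1|·3^3
  = 2 + 9 + 18 + 27 = 56.
This bounds M(r) := max_{|z|=r} |p(z)| from above; equality holds iff all terms c_k z^k can be made to align in phase at a single z on |z|=r.
Part (b). At z = 3 (real, on the circle |z| = r):
  p(3) = (2)·3^0 + (-3)·3^1 + (-2)·3^2 + (1)·3^3 = 2.
  |p(3)| = 2.
Check: |p(3)| = 2 ≤ 56 = M_tri(3). ✓ Equality does not hold at z = 3 (the coefficients have mixed signs, so the terms do not all align in phase there).

M_tri(3) = 56; |p(3)| = 2; equality at z=3: no.


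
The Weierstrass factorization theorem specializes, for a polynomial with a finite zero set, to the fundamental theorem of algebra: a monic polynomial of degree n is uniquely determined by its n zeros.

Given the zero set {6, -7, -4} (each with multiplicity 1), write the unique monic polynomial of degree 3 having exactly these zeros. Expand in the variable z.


The polynomial is p(z) = ∏_{α ∈ S} (z − α), where S = {6, -7, -4}.
Expanding the product yields: p(z) = z^3 + 5·z^2 -38·z -168.
The resulting polynomial has degree 3 and real coefficients as required.

p(z) = z^3 + 5·z^2 -38·z -168.


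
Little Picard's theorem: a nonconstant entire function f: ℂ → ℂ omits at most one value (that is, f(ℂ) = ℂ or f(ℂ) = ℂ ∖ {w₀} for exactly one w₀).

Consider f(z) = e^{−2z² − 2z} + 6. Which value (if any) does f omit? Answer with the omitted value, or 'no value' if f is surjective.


Little Picard bounds the complement of f(ℂ) to at most one point.
The exponent g(z) = −2z² − 2z is a nonconstant polynomial, hence surjective onto ℂ. So e^{g(z)} takes every value in {e^w : w ∈ ℂ} = ℂ ∖ {0}. Adding 6 shifts the range to ℂ ∖ {6}. f omits exactly 6.

Omitted value: 6.


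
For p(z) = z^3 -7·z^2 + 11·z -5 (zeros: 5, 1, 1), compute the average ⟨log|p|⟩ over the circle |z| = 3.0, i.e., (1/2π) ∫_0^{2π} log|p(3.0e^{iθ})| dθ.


Zeros: 1, 1, 5; r = 3.0.
Inside |z| < r: 1, 1. Outside (|z| ≥ r): 5.
p(0) = -5, so log|p(0)| = log(5) = 1.6094.
Apply Jensen: I(r) = log|p(0)| + Σ_k log(r/|z_k|), summed over zeros inside |z| < r.
  log(r/|z_k|) for z_k = 1: log(3.0/1) = 1.0986
  log(r/|z_k|) for z_k = 1: log(3.0/1) = 1.0986
  Outside zeros (5) contribute nothing to the Jensen sum.
Sum over inside zeros: 2.1972.
I(r) = log|p(0)| + (inside sum) = 1.6094 + 2.1972 = 3.8067.
Note: since some zeros are outside |z| ≤ r, the simplified n·log(r) form does NOT apply — only the inside zeros contribute.

I(r) ≈ 3.8067.


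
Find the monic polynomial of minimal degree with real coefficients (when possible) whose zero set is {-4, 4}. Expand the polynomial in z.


The polynomial is p(z) = ∏_{α ∈ S} (z − α), where S = {-4, 4}.
Expanding the product yields: p(z) = z^2 -16.
The resulting polynomial has degree 2 and real coefficients as required.

p(z) = z^2 -16.


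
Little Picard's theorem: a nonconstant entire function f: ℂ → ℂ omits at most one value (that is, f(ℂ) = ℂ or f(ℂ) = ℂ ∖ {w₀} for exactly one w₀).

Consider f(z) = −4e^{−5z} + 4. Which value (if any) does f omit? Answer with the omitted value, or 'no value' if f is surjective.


Little Picard bounds the complement of f(ℂ) to at most one point.
e^{−5z} is never zero on ℂ, so -4·e^{−5z} takes every value in ℂ ∖ {0}. Adding 4 shifts the range to ℂ ∖ {4}. Thus f omits exactly the value 4.

Omitted value: 4.


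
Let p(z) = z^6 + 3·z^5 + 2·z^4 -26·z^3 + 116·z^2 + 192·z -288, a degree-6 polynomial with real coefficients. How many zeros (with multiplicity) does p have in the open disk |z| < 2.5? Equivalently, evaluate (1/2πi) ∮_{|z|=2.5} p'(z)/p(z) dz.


The zeros of p are: 1, (2 + 2i), (2 - 2i), -2, (-3 + 3i), (-3 - 3i).
Their magnitudes are: 1, 2.828, 2.828, 2, 4.243, 4.243.
Zeros with |z| < R = 2.5: 1, -2.
Count = 2.
By the argument principle, (1/2πi) ∮_{|z|=R} p'(z)/p(z) dz equals exactly this count.

Number of zeros inside |z| < 2.5: 2.


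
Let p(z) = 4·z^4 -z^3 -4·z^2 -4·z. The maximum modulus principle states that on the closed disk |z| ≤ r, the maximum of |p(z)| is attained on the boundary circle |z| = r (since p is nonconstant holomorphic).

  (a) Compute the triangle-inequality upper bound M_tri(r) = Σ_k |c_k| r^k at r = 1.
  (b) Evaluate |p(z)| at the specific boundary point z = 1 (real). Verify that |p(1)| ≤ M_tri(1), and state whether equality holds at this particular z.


Coefficients: c_0 = 0, c_1 = -4, c_2 = -4, c_3 = -1, c_4 = 4. Radius r = 1.
Part (a). Triangle bound: M_tri(r) = Σ_k |c_k| r^k
  = |0|·1^0 + |-4|·1^1 + |-4|·1^2 + |-1|·1^3 + |4|·1^4
  = 0 + 4 + 4 + 1 + 4 = 13.
This bounds M(r) := max_{|z|=r} |p(z)| from above; equality holds iff all terms c_k z^k can be made to align in phase at a single z on |z|=r.
Part (b). At z = 1 (real, on the circle |z| = r):
  p(1) = (0)·1^0 + (-4)·1^1 + (-4)·1^2 + (-1)·1^3 + (4)·1^4 = -5.
  |p(1)| = 5.
Check: |p(1)| = 5 ≤ 13 = M_tri(1). ✓ Equality does not hold at z = 1 (the coefficients have mixed signs, so the terms do not all align in phase there).

M_tri(1) = 13; |p(1)| = 5; equality at z=1: no.


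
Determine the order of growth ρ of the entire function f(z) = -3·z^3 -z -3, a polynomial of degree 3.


|f(z)| ≤ Σ|c_k|·r^k = O(r^3) as r → ∞. Polynomial growth is O(e^{r^ε}) for every ε > 0 (since r^3/e^{r^ε} → 0), so ρ ≤ ε for all ε > 0, i.e. ρ = 0. Every nonconstant polynomial has order 0.
Therefore ρ = 0.

Order ρ = 0.


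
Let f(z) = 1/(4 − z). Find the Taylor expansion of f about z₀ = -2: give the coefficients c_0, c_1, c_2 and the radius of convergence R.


Let w = z − z₀, so z = z₀ + w.
Then 4 − z = 4 − (z₀ + w) = (4 − z₀) − w = 6 − w.
f(z) = 1/(6 − w) = (1/(6)) · 1/(1 − w/(6)) = Σ_{n≥0} w^n / (6)^(n+1).
So c_n = 1/(6)^(n+1):
  c_0 = 1/(6)^1 = 1/6.
  c_1 = 1/(6)^2 = 1/36.
  c_2 = 1/(6)^3 = 1/216.
The series is valid for |w/d| < 1, i.e. |z − z₀| < |d|.
Radius of convergence: R = |4 − z₀| = |6| = 6 (distance from z₀ to the singularity z = 4).

c_0 = 1/6, c_1 = 1/36, c_2 = 1/216; R = 6.
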